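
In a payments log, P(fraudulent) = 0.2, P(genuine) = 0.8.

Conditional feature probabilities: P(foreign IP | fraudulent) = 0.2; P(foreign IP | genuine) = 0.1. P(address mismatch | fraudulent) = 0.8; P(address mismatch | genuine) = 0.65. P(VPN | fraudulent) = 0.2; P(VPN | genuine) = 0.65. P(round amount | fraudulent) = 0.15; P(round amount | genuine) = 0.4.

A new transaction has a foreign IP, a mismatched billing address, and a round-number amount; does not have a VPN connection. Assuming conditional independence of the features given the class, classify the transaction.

genuine

fraudulent: 0.2 × 0.2 × 0.8 × (1−0.2) × 0.15 = 0.00384
genuine: 0.8 × 0.1 × 0.65 × (1−0.65) × 0.4 = 0.00728
Highest score → genuine.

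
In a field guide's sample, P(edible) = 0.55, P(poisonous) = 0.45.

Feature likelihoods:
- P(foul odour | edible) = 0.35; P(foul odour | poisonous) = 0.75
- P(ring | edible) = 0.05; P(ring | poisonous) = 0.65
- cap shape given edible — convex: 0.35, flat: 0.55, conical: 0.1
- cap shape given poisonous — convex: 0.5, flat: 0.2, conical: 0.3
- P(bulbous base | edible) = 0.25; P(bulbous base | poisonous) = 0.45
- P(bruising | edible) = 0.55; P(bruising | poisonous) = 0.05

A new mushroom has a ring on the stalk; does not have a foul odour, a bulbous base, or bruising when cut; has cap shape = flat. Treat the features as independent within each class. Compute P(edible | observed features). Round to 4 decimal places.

edible: 0.55 × (1−0.35) × 0.05 × 0.55 × (1−0.25) × (1−0.55) = 0.003318046875
poisonous: 0.45 × (1−0.75) × 0.65 × 0.2 × (1−0.45) × (1−0.05) = 0.0076415625
P(edible | x) = 0.003318046875 / 0.010959609375 ≈ 0.3028

0.3028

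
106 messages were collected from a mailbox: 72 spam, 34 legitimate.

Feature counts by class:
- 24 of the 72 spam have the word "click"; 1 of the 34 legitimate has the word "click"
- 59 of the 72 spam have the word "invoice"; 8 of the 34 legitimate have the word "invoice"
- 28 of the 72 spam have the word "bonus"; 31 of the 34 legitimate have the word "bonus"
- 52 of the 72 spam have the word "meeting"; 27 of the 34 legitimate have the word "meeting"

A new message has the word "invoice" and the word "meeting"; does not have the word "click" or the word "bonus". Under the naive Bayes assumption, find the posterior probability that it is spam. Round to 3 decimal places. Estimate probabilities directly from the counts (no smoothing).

0.970

spam: (72/106) × (48/72) × (59/72) × (44/72) × (52/72) ≈ 0.163774
legitimate: (34/106) × (33/34) × (8/34) × (3/34) × (27/34) ≈ 0.00513271
P(spam | x) = 0.163774 / 0.16890671 ≈ 0.970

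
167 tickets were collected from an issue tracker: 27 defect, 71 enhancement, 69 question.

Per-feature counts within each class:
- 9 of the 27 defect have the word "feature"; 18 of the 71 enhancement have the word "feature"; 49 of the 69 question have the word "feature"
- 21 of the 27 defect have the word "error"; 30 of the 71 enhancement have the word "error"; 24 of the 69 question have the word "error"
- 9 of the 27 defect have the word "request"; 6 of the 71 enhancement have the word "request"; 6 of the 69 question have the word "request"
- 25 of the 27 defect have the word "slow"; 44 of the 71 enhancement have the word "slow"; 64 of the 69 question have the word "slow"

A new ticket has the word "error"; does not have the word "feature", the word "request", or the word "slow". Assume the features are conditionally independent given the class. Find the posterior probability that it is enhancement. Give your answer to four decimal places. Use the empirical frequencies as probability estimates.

defect: (27/167) × (18/27) × (21/27) × (18/27) × (2/27) ≈ 0.00413987
enhancement: (71/167) × (53/71) × (30/71) × (65/71) × (27/71) ≈ 0.0466856
question: (69/167) × (20/69) × (24/69) × (63/69) × (5/69) ≈ 0.00275606
P(enhancement | x) = 0.0466856 / 0.05358153 ≈ 0.8713

0.8713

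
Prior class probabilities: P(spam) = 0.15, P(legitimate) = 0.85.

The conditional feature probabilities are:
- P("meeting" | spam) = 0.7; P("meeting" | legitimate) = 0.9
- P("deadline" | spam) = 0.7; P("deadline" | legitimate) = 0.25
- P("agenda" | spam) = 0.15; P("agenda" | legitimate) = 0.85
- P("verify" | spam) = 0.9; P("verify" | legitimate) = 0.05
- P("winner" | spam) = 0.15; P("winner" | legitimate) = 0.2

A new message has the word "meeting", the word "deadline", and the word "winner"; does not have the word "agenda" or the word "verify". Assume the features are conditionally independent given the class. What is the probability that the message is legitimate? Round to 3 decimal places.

0.853

spam: 0.15 × 0.7 × 0.7 × (1−0.15) × (1−0.9) × 0.15 = 0.000937125
legitimate: 0.85 × 0.9 × 0.25 × (1−0.85) × (1−0.05) × 0.2 = 0.005450625
P(legitimate | x) = 0.005450625 / 0.00638775 ≈ 0.853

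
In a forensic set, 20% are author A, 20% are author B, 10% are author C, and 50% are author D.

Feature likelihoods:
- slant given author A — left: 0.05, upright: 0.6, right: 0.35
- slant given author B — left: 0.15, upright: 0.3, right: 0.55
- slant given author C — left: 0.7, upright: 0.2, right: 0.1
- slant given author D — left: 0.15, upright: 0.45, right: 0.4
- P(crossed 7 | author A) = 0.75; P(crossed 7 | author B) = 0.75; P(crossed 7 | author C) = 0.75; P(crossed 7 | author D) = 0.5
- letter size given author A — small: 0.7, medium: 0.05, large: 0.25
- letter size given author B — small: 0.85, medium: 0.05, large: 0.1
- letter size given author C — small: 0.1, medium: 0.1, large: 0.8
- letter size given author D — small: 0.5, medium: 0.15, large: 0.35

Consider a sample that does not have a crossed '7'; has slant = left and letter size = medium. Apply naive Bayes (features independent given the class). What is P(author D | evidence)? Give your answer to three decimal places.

0.714

author A: 0.2 × 0.05 × (1−0.75) × 0.05 = 0.000125
author B: 0.2 × 0.15 × (1−0.75) × 0.05 = 0.000375
author C: 0.1 × 0.7 × (1−0.75) × 0.1 = 0.00175
author D: 0.5 × 0.15 × (1−0.5) × 0.15 = 0.005625
P(author D | x) = 0.005625 / 0.007875 ≈ 0.714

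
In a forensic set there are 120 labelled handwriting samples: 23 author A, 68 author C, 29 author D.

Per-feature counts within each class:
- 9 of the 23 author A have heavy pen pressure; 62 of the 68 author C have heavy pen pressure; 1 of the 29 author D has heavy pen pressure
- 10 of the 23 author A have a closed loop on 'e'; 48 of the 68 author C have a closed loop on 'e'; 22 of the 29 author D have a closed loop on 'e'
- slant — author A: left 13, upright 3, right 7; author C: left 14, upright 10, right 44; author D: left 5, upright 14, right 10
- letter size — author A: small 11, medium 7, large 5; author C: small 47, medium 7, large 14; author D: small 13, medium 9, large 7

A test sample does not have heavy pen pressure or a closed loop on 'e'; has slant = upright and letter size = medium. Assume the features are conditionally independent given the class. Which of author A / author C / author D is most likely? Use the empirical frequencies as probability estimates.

author D

author A: (23/120) × (14/23) × (13/23) × (3/23) × (7/23) ≈ 0.00261774
author C: (68/120) × (6/68) × (20/68) × (10/68) × (7/68) ≈ 0.000222624
author D: (29/120) × (28/29) × (7/29) × (14/29) × (9/29) ≈ 0.00843823
Highest score → author D.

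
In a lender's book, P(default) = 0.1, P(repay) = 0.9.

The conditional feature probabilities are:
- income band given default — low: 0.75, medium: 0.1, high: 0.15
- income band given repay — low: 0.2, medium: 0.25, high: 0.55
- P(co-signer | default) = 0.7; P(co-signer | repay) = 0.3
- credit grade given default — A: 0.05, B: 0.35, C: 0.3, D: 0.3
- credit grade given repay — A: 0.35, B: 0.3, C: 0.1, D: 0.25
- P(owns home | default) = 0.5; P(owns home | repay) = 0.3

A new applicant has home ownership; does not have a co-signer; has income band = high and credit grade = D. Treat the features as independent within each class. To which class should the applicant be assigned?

default: 0.1 × 0.15 × (1−0.7) × 0.3 × 0.5 = 0.000675
repay: 0.9 × 0.55 × (1−0.3) × 0.25 × 0.3 = 0.0259875
Highest score → repay.

repay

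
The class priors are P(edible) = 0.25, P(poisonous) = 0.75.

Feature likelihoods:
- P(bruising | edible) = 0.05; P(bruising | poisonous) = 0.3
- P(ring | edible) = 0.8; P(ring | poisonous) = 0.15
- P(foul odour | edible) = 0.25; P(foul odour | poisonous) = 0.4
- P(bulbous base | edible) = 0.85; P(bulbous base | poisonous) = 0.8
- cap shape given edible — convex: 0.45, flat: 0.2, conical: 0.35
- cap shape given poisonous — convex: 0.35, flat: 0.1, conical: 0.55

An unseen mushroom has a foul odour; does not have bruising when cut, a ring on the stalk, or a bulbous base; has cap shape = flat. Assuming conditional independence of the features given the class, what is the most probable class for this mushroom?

edible: 0.25 × (1−0.05) × (1−0.8) × 0.25 × (1−0.85) × 0.2 = 0.00035625
poisonous: 0.75 × (1−0.3) × (1−0.15) × 0.4 × (1−0.8) × 0.1 = 0.00357
Highest score → poisonous.

poisonous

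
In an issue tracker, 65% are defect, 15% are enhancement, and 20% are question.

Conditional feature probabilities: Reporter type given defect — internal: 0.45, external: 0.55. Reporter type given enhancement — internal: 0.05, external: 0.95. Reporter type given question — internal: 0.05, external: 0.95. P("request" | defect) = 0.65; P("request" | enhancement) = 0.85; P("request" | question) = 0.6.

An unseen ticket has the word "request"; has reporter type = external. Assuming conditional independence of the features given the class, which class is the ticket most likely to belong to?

defect: 0.65 × 0.55 × 0.65 = 0.232375
enhancement: 0.15 × 0.95 × 0.85 = 0.121125
question: 0.2 × 0.95 × 0.6 = 0.114
Highest score → defect.

defect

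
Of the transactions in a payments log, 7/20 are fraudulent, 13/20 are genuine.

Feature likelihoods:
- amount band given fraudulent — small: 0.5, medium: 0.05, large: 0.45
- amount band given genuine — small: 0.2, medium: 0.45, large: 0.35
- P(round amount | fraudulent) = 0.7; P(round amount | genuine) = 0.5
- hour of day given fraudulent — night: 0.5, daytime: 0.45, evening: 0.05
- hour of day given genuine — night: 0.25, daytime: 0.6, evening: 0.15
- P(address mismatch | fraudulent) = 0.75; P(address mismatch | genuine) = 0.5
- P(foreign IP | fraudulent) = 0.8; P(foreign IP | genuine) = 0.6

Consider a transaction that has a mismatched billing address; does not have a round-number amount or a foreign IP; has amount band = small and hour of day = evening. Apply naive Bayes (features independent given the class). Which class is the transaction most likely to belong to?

genuine

fraudulent: 0.35 × 0.5 × (1−0.7) × 0.05 × 0.75 × (1−0.8) = 0.00039375
genuine: 0.65 × 0.2 × (1−0.5) × 0.15 × 0.5 × (1−0.6) = 0.00195
Highest score → genuine.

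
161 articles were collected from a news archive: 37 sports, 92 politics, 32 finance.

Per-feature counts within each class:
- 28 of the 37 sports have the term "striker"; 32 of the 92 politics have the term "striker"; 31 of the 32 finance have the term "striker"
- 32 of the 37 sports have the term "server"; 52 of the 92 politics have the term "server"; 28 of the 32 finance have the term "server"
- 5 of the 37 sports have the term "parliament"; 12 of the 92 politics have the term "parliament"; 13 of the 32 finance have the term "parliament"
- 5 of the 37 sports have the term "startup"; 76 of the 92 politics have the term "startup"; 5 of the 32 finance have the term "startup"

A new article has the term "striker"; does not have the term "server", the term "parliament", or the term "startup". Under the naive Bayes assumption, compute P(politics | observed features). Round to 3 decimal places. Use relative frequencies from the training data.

sports: (37/161) × (28/37) × (5/37) × (32/37) × (32/37) ≈ 0.0175791
politics: (92/161) × (32/92) × (40/92) × (80/92) × (16/92) ≈ 0.0130686
finance: (32/161) × (31/32) × (4/32) × (19/32) × (27/32) ≈ 0.0120577
P(politics | x) = 0.0130686 / 0.0427054 ≈ 0.306

0.306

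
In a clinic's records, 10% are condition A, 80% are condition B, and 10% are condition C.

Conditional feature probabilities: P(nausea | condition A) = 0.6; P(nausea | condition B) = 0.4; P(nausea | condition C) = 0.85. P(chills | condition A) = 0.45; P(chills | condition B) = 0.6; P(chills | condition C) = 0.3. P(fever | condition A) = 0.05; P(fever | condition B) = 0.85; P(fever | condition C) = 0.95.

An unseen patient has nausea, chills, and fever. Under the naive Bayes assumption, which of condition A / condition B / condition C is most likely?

condition B

condition A: 0.1 × 0.6 × 0.45 × 0.05 = 0.00135
condition B: 0.8 × 0.4 × 0.6 × 0.85 = 0.1632
condition C: 0.1 × 0.85 × 0.3 × 0.95 = 0.024225
Highest score → condition B.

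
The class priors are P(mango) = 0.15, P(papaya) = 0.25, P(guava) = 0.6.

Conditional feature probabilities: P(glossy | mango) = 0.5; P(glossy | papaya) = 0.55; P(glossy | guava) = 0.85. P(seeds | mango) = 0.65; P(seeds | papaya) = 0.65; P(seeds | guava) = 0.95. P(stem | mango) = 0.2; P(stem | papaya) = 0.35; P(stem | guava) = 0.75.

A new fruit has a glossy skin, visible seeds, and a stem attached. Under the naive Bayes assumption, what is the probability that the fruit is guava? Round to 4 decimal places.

0.8985

mango: 0.15 × 0.5 × 0.65 × 0.2 = 0.00975
papaya: 0.25 × 0.55 × 0.65 × 0.35 = 0.03128125
guava: 0.6 × 0.85 × 0.95 × 0.75 = 0.363375
P(guava | x) = 0.363375 / 0.40440625 ≈ 0.8985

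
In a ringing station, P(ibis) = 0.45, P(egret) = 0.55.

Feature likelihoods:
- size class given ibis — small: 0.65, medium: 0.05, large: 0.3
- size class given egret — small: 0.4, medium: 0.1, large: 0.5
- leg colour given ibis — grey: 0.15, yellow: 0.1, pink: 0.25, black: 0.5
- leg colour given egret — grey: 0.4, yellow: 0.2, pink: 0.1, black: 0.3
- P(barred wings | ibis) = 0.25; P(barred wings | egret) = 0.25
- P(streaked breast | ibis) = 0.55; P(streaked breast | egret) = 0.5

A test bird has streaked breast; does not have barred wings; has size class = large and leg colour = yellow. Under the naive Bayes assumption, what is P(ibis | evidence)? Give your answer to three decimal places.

ibis: 0.45 × 0.3 × 0.1 × (1−0.25) × 0.55 = 0.00556875
egret: 0.55 × 0.5 × 0.2 × (1−0.25) × 0.5 = 0.020625
P(ibis | x) = 0.00556875 / 0.02619375 ≈ 0.213

0.213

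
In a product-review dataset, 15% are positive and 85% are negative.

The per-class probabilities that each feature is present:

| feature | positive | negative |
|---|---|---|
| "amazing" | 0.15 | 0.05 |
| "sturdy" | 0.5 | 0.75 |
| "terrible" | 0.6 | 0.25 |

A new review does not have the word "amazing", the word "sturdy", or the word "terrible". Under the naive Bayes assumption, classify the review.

positive: 0.15 × (1−0.15) × (1−0.5) × (1−0.6) = 0.0255
negative: 0.85 × (1−0.05) × (1−0.75) × (1−0.25) = 0.15140625
Highest score → negative.

negative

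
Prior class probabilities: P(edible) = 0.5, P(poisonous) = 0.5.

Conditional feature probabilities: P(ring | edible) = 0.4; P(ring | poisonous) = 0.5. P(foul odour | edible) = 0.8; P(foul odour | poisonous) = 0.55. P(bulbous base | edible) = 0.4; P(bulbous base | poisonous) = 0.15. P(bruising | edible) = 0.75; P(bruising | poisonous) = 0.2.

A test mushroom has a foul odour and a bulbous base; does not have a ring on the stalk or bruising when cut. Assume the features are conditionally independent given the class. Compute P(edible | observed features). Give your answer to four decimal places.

edible: 0.5 × (1−0.4) × 0.8 × 0.4 × (1−0.75) = 0.024
poisonous: 0.5 × (1−0.5) × 0.55 × 0.15 × (1−0.2) = 0.0165
P(edible | x) = 0.024 / 0.0405 ≈ 0.5926

0.5926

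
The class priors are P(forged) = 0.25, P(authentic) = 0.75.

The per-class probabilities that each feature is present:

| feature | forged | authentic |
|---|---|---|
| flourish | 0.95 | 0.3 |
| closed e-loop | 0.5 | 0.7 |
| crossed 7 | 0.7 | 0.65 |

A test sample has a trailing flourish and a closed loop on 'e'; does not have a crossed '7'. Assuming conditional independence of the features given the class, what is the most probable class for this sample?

forged: 0.25 × 0.95 × 0.5 × (1−0.7) = 0.035625
authentic: 0.75 × 0.3 × 0.7 × (1−0.65) = 0.055125
Highest score → authentic.

authentic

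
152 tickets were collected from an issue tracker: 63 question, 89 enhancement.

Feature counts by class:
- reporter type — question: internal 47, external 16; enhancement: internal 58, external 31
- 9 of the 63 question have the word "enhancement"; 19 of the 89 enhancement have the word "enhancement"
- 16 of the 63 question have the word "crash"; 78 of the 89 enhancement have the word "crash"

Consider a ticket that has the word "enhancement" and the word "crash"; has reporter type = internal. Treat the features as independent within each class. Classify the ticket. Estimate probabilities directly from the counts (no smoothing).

question: (63/152) × (47/63) × (9/63) × (16/63) ≈ 0.0112185
enhancement: (89/152) × (58/89) × (19/89) × (78/89) ≈ 0.0713925
Highest score → enhancement.

enhancement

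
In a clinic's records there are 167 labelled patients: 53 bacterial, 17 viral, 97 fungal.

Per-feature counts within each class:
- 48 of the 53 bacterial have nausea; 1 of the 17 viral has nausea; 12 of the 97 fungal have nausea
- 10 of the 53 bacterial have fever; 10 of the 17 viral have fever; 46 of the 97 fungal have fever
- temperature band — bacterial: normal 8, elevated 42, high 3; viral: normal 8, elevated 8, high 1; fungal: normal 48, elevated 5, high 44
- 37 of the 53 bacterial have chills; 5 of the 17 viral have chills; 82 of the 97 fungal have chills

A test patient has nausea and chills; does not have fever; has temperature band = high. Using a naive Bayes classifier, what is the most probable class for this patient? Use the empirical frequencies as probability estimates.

fungal

bacterial: (53/167) × (48/53) × (43/53) × (3/53) × (37/53) ≈ 0.00921486
viral: (17/167) × (1/17) × (7/17) × (1/17) × (5/17) ≈ 0.0000426584
fungal: (97/167) × (12/97) × (51/97) × (44/97) × (82/97) ≈ 0.0144873
Highest score → fungal.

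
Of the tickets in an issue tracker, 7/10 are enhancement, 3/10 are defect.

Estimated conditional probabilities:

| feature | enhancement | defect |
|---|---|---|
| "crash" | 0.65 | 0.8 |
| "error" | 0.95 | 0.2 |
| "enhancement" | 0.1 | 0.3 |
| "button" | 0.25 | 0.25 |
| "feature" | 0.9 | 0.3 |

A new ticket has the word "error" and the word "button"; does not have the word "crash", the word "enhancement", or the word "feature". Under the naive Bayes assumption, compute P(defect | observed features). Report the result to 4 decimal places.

0.2192

enhancement: 0.7 × (1−0.65) × 0.95 × (1−0.1) × 0.25 × (1−0.9) = 0.005236875
defect: 0.3 × (1−0.8) × 0.2 × (1−0.3) × 0.25 × (1−0.3) = 0.00147
P(defect | x) = 0.00147 / 0.006706875 ≈ 0.2192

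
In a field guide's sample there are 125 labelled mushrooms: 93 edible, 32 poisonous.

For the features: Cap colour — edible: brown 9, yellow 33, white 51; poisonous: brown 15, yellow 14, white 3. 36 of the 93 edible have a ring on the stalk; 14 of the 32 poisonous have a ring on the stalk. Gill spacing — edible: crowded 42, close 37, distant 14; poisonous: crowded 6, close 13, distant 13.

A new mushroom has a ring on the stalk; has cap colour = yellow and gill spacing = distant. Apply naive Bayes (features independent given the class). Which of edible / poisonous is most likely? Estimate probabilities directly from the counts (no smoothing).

edible: (93/125) × (33/93) × (36/93) × (14/93) ≈ 0.015384
poisonous: (32/125) × (14/32) × (14/32) × (13/32) = 0.01990625
Highest score → poisonous.

poisonous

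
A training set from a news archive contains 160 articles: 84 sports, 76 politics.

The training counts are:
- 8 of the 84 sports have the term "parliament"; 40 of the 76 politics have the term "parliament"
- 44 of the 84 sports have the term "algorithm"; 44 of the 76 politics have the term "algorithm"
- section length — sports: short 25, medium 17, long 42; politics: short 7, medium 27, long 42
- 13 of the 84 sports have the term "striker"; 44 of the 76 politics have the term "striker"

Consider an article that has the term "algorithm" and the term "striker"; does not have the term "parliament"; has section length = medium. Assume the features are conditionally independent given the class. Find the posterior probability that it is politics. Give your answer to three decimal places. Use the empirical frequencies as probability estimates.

sports: (84/160) × (76/84) × (44/84) × (17/84) × (13/84) ≈ 0.00779293
politics: (76/160) × (36/76) × (44/76) × (27/76) × (44/76) ≈ 0.0267924
P(politics | x) = 0.0267924 / 0.03458533 ≈ 0.775

0.775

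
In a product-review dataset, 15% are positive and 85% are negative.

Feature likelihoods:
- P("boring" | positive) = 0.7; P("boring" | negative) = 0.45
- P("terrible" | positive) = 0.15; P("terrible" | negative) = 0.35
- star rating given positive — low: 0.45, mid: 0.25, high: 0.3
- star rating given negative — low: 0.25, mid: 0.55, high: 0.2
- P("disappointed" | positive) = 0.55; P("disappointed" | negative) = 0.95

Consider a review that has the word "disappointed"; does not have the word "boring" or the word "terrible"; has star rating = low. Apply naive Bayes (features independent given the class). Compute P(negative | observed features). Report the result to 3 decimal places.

0.884

positive: 0.15 × (1−0.7) × (1−0.15) × 0.45 × 0.55 = 0.009466875
negative: 0.85 × (1−0.45) × (1−0.35) × 0.25 × 0.95 = 0.0721703125
P(negative | x) = 0.0721703125 / 0.0816371875 ≈ 0.884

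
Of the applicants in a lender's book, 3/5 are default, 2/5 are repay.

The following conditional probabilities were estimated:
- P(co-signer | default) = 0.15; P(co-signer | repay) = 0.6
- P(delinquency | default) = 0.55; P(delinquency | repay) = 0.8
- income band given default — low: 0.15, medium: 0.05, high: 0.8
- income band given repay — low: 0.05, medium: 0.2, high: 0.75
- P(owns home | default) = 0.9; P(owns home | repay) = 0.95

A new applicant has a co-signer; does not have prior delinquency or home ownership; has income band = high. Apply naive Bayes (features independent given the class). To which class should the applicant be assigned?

default

default: 0.6 × 0.15 × (1−0.55) × 0.8 × (1−0.9) = 0.00324
repay: 0.4 × 0.6 × (1−0.8) × 0.75 × (1−0.95) = 0.0018
Highest score → default.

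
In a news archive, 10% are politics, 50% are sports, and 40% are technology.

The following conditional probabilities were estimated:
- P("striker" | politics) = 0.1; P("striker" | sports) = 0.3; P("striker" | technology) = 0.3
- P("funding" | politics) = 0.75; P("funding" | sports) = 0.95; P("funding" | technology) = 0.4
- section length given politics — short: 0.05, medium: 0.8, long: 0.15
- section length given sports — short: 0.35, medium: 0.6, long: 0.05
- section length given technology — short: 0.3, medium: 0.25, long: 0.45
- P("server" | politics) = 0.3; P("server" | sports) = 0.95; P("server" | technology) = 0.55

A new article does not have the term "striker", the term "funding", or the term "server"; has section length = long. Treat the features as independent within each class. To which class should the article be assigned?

politics: 0.1 × (1−0.1) × (1−0.75) × 0.15 × (1−0.3) = 0.0023625
sports: 0.5 × (1−0.3) × (1−0.95) × 0.05 × (1−0.95) = 0.00004375
technology: 0.4 × (1−0.3) × (1−0.4) × 0.45 × (1−0.55) = 0.03402
Highest score → technology.

technology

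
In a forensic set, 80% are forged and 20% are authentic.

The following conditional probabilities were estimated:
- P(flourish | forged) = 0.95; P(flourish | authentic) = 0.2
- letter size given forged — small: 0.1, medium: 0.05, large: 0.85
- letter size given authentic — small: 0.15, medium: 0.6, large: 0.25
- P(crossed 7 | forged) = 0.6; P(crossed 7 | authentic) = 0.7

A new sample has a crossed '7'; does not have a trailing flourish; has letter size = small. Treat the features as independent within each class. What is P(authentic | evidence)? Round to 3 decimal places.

forged: 0.8 × (1−0.95) × 0.1 × 0.6 = 0.0024
authentic: 0.2 × (1−0.2) × 0.15 × 0.7 = 0.0168
P(authentic | x) = 0.0168 / 0.0192 ≈ 0.875

0.875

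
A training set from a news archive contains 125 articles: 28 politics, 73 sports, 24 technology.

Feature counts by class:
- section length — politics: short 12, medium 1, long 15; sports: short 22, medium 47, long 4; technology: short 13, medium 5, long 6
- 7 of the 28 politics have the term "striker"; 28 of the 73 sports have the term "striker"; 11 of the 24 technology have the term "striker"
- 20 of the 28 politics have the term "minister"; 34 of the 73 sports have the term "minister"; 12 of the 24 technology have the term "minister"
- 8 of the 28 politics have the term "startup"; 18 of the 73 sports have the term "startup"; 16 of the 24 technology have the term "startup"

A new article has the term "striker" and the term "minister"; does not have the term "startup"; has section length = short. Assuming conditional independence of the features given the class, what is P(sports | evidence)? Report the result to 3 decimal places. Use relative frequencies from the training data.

politics: (28/125) × (12/28) × (7/28) × (20/28) × (20/28) ≈ 0.0122449
sports: (73/125) × (22/73) × (28/73) × (34/73) × (55/73) ≈ 0.0236888
technology: (24/125) × (13/24) × (11/24) × (12/24) × (8/24) ≈ 0.00794444
P(sports | x) = 0.0236888 / 0.04387814 ≈ 0.540

0.540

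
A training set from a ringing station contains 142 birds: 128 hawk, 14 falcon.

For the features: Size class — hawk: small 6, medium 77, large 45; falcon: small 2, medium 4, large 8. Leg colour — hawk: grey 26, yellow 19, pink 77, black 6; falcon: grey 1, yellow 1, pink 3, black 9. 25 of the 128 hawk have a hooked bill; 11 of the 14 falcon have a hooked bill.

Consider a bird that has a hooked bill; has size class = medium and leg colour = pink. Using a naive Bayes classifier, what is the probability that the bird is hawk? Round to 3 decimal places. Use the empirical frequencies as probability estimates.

hawk: (128/142) × (77/128) × (77/128) × (25/128) ≈ 0.0637108
falcon: (14/142) × (4/14) × (3/14) × (11/14) ≈ 0.00474274
P(hawk | x) = 0.0637108 / 0.06845354 ≈ 0.931

0.931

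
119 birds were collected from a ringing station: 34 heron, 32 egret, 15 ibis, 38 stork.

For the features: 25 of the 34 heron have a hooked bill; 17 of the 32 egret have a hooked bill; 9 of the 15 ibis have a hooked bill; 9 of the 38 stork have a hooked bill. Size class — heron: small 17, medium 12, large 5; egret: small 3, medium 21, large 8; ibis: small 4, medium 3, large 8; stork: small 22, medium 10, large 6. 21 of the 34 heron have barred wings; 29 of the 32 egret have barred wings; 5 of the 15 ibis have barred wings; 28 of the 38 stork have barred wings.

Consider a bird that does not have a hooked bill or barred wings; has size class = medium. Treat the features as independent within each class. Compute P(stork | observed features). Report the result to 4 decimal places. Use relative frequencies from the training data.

0.4061

heron: (34/119) × (9/34) × (12/34) × (13/34) ≈ 0.0102062
egret: (32/119) × (15/32) × (21/32) × (3/32) ≈ 0.00775506
ibis: (15/119) × (6/15) × (3/15) × (10/15) ≈ 0.00672269
stork: (38/119) × (29/38) × (10/38) × (10/38) ≈ 0.0168766
P(stork | x) = 0.0168766 / 0.04156055 ≈ 0.4061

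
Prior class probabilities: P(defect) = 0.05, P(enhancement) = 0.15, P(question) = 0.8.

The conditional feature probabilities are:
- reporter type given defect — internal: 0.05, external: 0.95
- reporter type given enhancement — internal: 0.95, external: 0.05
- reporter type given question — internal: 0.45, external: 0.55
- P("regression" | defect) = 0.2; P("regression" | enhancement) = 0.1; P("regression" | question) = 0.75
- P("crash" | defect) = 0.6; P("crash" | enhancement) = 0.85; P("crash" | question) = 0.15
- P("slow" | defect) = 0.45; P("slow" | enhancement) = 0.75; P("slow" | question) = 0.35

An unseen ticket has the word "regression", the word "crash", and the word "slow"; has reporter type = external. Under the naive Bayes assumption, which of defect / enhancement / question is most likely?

defect: 0.05 × 0.95 × 0.2 × 0.6 × 0.45 = 0.002565
enhancement: 0.15 × 0.05 × 0.1 × 0.85 × 0.75 = 0.000478125
question: 0.8 × 0.55 × 0.75 × 0.15 × 0.35 = 0.017325
Highest score → question.

question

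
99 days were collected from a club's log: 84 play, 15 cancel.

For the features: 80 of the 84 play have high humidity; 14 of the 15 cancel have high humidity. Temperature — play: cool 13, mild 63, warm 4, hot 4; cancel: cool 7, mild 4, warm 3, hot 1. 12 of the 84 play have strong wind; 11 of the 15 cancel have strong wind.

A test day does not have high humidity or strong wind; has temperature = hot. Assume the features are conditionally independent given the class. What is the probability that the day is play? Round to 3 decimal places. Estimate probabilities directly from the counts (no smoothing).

play: (84/99) × (4/84) × (4/84) × (72/84) ≈ 0.00164914
cancel: (15/99) × (1/15) × (1/15) × (4/15) ≈ 0.000179574
P(play | x) = 0.00164914 / 0.001828714 ≈ 0.902

0.902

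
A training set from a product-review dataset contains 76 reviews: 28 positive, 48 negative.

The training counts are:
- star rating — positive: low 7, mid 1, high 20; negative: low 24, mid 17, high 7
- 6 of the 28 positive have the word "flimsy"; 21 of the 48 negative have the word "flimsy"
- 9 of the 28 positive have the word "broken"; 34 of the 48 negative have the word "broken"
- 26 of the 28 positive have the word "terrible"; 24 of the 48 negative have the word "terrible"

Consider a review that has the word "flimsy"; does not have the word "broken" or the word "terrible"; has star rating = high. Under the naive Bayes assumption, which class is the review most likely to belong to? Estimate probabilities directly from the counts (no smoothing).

positive: (28/76) × (20/28) × (6/28) × (19/28) × (2/28) ≈ 0.00273324
negative: (48/76) × (7/48) × (21/48) × (14/48) × (24/48) ≈ 0.00587651
Highest score → negative.

negative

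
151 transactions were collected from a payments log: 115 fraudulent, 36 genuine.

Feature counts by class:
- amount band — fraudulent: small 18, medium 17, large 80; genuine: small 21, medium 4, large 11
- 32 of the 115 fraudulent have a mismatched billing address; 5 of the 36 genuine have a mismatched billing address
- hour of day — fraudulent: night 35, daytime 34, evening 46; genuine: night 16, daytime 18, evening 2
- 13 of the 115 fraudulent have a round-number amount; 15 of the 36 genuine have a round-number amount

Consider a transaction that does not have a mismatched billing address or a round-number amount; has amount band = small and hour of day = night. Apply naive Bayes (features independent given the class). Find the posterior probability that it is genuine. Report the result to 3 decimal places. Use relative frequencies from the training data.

0.572

fraudulent: (115/151) × (18/115) × (83/115) × (35/115) × (102/115) ≈ 0.0232246
genuine: (36/151) × (21/36) × (31/36) × (16/36) × (21/36) ≈ 0.0310482
P(genuine | x) = 0.0310482 / 0.0542728 ≈ 0.572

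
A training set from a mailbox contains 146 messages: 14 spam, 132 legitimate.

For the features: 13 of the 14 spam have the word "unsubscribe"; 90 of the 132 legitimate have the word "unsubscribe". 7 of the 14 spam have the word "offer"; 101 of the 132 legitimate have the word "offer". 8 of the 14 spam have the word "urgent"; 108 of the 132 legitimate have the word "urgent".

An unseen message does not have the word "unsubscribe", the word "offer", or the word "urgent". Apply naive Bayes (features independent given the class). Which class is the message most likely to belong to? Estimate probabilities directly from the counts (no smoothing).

legitimate

spam: (14/146) × (1/14) × (7/14) × (6/14) ≈ 0.00146771
legitimate: (132/146) × (42/132) × (31/132) × (24/132) ≈ 0.0122835
Highest score → legitimate.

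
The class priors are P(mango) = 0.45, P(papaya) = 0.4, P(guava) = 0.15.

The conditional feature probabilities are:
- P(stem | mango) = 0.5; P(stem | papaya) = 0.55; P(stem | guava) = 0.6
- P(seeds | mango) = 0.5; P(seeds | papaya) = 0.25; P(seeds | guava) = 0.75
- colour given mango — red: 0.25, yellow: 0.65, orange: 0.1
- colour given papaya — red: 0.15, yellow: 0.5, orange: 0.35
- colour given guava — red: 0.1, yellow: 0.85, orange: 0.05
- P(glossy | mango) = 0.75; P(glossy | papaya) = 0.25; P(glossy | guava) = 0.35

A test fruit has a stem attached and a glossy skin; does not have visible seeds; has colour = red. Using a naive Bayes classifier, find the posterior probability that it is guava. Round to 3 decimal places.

mango: 0.45 × 0.5 × (1−0.5) × 0.25 × 0.75 = 0.02109375
papaya: 0.4 × 0.55 × (1−0.25) × 0.15 × 0.25 = 0.0061875
guava: 0.15 × 0.6 × (1−0.75) × 0.1 × 0.35 = 0.0007875
P(guava | x) = 0.0007875 / 0.02806875 ≈ 0.028

0.028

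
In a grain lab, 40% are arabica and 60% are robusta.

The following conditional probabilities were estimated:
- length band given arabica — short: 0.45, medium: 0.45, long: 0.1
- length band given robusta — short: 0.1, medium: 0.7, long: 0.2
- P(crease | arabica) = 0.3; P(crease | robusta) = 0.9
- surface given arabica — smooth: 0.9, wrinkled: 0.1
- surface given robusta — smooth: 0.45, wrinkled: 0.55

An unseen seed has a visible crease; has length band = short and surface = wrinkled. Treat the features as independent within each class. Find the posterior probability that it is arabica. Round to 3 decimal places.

0.154

arabica: 0.4 × 0.45 × 0.3 × 0.1 = 0.0054
robusta: 0.6 × 0.1 × 0.9 × 0.55 = 0.0297
P(arabica | x) = 0.0054 / 0.0351 ≈ 0.154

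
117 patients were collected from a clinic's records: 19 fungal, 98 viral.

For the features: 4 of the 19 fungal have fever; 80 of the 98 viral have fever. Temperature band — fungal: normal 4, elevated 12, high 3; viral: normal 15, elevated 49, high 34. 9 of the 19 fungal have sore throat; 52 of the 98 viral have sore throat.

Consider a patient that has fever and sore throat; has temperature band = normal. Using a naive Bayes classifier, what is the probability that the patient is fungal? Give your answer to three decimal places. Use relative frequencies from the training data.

0.058

fungal: (19/117) × (4/19) × (4/19) × (9/19) ≈ 0.00340933
viral: (98/117) × (80/98) × (15/98) × (52/98) ≈ 0.0555324
P(fungal | x) = 0.00340933 / 0.05894173 ≈ 0.058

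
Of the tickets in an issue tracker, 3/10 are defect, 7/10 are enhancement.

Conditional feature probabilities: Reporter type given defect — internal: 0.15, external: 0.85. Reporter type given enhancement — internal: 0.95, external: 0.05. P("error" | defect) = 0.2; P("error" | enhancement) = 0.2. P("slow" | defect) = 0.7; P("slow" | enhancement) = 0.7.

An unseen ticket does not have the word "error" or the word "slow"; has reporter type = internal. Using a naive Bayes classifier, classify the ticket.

enhancement

defect: 0.3 × 0.15 × (1−0.2) × (1−0.7) = 0.0108
enhancement: 0.7 × 0.95 × (1−0.2) × (1−0.7) = 0.1596
Highest score → enhancement.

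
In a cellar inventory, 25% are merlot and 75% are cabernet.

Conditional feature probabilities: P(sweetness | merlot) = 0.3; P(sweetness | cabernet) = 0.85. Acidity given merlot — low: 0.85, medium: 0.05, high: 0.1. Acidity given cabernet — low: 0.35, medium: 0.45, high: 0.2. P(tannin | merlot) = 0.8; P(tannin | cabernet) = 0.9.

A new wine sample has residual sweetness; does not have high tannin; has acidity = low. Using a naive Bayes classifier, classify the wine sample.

cabernet

merlot: 0.25 × 0.3 × 0.85 × (1−0.8) = 0.01275
cabernet: 0.75 × 0.85 × 0.35 × (1−0.9) = 0.0223125
Highest score → cabernet.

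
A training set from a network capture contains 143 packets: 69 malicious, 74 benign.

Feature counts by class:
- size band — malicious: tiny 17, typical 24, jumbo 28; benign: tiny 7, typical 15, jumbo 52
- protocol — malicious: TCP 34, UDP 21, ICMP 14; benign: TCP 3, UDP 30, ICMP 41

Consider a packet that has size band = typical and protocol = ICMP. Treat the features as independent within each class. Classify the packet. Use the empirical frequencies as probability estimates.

benign

malicious: (69/143) × (24/69) × (14/69) ≈ 0.0340529
benign: (74/143) × (15/74) × (41/74) ≈ 0.0581176
Highest score → benign.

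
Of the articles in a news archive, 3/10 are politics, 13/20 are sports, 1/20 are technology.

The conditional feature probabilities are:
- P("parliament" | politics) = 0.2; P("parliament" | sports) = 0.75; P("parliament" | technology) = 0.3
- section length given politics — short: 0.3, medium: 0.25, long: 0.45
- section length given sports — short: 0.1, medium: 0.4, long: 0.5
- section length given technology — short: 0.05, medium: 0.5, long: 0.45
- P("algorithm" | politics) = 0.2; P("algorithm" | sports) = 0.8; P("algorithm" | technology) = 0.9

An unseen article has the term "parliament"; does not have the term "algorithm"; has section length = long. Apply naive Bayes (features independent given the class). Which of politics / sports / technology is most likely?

sports

politics: 0.3 × 0.2 × 0.45 × (1−0.2) = 0.0216
sports: 0.65 × 0.75 × 0.5 × (1−0.8) = 0.04875
technology: 0.05 × 0.3 × 0.45 × (1−0.9) = 0.000675
Highest score → sports.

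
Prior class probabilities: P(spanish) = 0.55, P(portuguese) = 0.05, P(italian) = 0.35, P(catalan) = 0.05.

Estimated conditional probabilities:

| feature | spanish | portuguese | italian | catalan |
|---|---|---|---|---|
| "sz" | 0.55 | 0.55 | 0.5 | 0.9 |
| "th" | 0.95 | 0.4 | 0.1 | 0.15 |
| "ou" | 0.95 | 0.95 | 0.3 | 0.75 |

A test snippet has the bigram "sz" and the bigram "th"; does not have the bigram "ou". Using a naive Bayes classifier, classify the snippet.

spanish: 0.55 × 0.55 × 0.95 × (1−0.95) = 0.01436875
portuguese: 0.05 × 0.55 × 0.4 × (1−0.95) = 0.00055
italian: 0.35 × 0.5 × 0.1 × (1−0.3) = 0.01225
catalan: 0.05 × 0.9 × 0.15 × (1−0.75) = 0.0016875
Highest score → spanish.

spanish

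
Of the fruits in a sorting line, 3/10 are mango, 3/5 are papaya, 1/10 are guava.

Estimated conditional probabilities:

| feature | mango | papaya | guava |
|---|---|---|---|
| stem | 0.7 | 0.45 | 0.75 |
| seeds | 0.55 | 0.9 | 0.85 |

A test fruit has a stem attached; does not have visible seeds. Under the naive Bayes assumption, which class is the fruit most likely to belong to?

mango

mango: 0.3 × 0.7 × (1−0.55) = 0.0945
papaya: 0.6 × 0.45 × (1−0.9) = 0.027
guava: 0.1 × 0.75 × (1−0.85) = 0.01125
Highest score → mango.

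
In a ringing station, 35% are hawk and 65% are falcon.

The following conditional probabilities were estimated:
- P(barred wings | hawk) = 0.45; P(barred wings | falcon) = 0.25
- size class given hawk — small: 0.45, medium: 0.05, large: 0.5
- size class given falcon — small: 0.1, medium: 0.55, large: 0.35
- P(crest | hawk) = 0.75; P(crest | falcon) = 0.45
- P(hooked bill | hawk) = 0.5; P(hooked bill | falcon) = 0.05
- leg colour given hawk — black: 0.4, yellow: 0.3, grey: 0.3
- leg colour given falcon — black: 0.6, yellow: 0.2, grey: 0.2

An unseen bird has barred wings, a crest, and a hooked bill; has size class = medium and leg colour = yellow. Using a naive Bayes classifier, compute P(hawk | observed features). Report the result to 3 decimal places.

hawk: 0.35 × 0.45 × 0.05 × 0.75 × 0.5 × 0.3 = 0.0008859375
falcon: 0.65 × 0.25 × 0.55 × 0.45 × 0.05 × 0.2 = 0.0004021875
P(hawk | x) = 0.0008859375 / 0.001288125 ≈ 0.688

0.688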